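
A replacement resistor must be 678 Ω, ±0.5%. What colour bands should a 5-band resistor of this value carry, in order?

blue, violet, grey, black, green

678 Ω = 678 × 10^0.
6 → blue
7 → violet
8 → grey
Multiplier 10^0 → black.
±0.5% tolerance → green.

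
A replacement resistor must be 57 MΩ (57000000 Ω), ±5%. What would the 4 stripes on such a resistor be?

green, violet, blue, gold

57000000 Ω = 57 × 10^6.
5 → green
7 → violet
Multiplier 10^6 → blue.
±5% tolerance → gold.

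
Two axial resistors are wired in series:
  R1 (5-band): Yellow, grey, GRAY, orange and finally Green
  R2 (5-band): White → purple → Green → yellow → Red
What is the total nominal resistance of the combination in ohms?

R1: yellow, grey, grey → 488; orange ×10^3 → 488000 Ω.
R2: white, violet, green → 975; yellow ×10^4 → 9750000 Ω.
Series: 488000 + 9750000 = 10238000 Ω.

10238000 Ω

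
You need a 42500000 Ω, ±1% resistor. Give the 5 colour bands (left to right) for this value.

yellow, red, green, green, brown

42500000 Ω = 425 × 10^5.
4 → yellow
2 → red
5 → green
Multiplier 10^5 → green.
±1% tolerance → brown.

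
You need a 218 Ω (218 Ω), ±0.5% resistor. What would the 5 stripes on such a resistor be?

218 Ω = 218 × 10^0.
2 → red
1 → brown
8 → grey
Multiplier 10^0 → black.
±0.5% tolerance → green.

red, brown, grey, black, green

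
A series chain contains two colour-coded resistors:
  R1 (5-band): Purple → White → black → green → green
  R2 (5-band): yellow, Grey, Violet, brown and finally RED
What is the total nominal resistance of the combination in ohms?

R1: violet, white, black → 790; green ×10^5 → 79000000 Ω.
R2: yellow, grey, violet → 487; brown ×10 → 4870 Ω.
Series: 79000000 + 4870 = 79004870 Ω.

79004870 Ω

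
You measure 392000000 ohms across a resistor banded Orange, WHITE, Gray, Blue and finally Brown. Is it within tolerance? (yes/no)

no

Orange → 3 (first significant figure)
White → 9 (second significant figure)
Grey → 8 (third significant figure)
Blue → ×10^6 multiplier
Brown → ±1% tolerance
398 × 1000000 = 398000000 Ω
Allowed range: 394020000 Ω to 401980000 Ω.
392000000 ohms lies outside that range.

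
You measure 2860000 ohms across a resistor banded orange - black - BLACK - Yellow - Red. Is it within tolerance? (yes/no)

no

Orange → 3 (first significant figure)
Black → 0 (second significant figure)
Black → 0 (third significant figure)
Yellow → ×10^4 multiplier
Red → ±2% tolerance
300 × 10000 = 3000000 Ω
Allowed range: 2940000 Ω to 3060000 Ω.
2860000 ohms lies outside that range.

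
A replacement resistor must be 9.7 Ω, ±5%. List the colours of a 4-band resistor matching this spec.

white, violet, gold, gold

9.7 Ω = 97 × 10^-1.
9 → white
7 → violet
Multiplier 10^-1 → gold.
±5% tolerance → gold.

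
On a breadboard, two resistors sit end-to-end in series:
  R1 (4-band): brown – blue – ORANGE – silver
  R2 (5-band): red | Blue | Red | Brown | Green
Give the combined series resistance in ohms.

R1: brown, blue → 16; orange ×10^3 → 16000 Ω.
R2: red, blue, red → 262; brown ×10 → 2620 Ω.
Series: 16000 + 2620 = 18620 Ω.

18620 Ω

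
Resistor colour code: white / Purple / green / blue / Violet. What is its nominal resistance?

White → 9 (first significant figure)
Violet → 7 (second significant figure)
Green → 5 (third significant figure)
Blue → ×10^6 multiplier
975 × 1000000 = 975000000 Ω

975000000 Ω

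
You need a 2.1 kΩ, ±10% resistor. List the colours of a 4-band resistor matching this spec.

2100 Ω = 21 × 10^2.
2 → red
1 → brown
Multiplier 10^2 → red.
±10% tolerance → silver.

red, brown, red, silver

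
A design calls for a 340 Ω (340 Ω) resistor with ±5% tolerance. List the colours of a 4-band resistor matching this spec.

340 Ω = 34 × 10^1.
3 → orange
4 → yellow
Multiplier 10^1 → brown.
±5% tolerance → gold.

orange, yellow, brown, gold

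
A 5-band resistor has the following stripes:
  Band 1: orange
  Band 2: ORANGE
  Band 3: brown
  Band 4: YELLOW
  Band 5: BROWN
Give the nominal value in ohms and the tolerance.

Orange → 3 (first significant figure)
Orange → 3 (second significant figure)
Brown → 1 (third significant figure)
Yellow → ×10^4 multiplier
Brown → ±1% tolerance
331 × 10000 = 3310000 Ω

3310000 Ω ±1%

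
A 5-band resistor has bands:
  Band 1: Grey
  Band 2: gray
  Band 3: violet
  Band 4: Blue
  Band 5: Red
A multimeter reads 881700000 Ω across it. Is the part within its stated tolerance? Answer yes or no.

Grey → 8 (first significant figure)
Grey → 8 (second significant figure)
Violet → 7 (third significant figure)
Blue → ×10^6 multiplier
Red → ±2% tolerance
887 × 1000000 = 887000000 Ω
Allowed range: 869260000 Ω to 904740000 Ω.
881700000 Ω lies inside that range.

yes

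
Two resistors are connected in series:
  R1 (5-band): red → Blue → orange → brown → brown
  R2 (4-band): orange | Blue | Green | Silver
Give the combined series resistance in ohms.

R1: red, blue, orange → 263; brown ×10 → 2630 Ω.
R2: orange, blue → 36; green ×10^5 → 3600000 Ω.
Series: 2630 + 3600000 = 3602630 Ω.

3602630 Ω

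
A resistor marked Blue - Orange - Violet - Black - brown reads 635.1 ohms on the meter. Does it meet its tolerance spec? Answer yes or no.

Blue → 6 (first significant figure)
Orange → 3 (second significant figure)
Violet → 7 (third significant figure)
Black → ×1 multiplier
Brown → ±1% tolerance
637 × 1 = 637 Ω
Allowed range: 630.63 Ω to 643.37 Ω.
635.1 ohms lies inside that range.

yes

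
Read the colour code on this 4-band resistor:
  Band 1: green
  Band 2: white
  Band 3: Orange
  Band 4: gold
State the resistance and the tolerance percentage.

59000 Ω ±5%

Green → 5 (first significant figure)
White → 9 (second significant figure)
Orange → ×10^3 multiplier
Gold → ±5% tolerance
59 × 1000 = 59000 Ω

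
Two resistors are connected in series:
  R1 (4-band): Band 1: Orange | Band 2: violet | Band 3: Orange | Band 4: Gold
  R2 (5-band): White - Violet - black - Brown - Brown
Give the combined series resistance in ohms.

R1: orange, violet → 37; orange ×10^3 → 37000 Ω.
R2: white, violet, black → 970; brown ×10 → 9700 Ω.
Series: 37000 + 9700 = 46700 Ω.

46700 Ω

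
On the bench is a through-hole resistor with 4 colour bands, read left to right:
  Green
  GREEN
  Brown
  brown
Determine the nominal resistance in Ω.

550 Ω

Green → 5 (first significant figure)
Green → 5 (second significant figure)
Brown → ×10 multiplier
55 × 10 = 550 Ω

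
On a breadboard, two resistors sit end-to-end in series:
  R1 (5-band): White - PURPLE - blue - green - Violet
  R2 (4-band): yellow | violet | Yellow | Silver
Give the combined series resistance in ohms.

R1: white, violet, blue → 976; green ×10^5 → 97600000 Ω.
R2: yellow, violet → 47; yellow ×10^4 → 470000 Ω.
Series: 97600000 + 470000 = 98070000 Ω.

98070000 Ω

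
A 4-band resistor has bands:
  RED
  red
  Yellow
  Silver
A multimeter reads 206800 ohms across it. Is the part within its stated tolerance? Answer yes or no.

Red → 2 (first significant figure)
Red → 2 (second significant figure)
Yellow → ×10^4 multiplier
Silver → ±10% tolerance
22 × 10000 = 220000 Ω
Allowed range: 198000 Ω to 242000 Ω.
206800 ohms lies inside that range.

yes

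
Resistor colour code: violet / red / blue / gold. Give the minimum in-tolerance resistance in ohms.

68400000 Ω

Violet → 7 (first significant figure)
Red → 2 (second significant figure)
Blue → ×10^6 multiplier
Gold → ±5% tolerance
72 × 1000000 = 72000000 Ω
Minimum = 72000000 × (1 − 5/100) = 68400000 Ω.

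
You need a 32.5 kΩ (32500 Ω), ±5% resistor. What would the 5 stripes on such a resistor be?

orange, red, green, red, gold

32500 Ω = 325 × 10^2.
3 → orange
2 → red
5 → green
Multiplier 10^2 → red.
±5% tolerance → gold.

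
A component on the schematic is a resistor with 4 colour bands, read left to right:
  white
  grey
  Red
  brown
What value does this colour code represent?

9800 Ω

White → 9 (first significant figure)
Grey → 8 (second significant figure)
Red → ×10^2 multiplier
98 × 100 = 9800 Ω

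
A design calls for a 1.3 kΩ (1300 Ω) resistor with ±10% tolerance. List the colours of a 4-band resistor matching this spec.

1300 Ω = 13 × 10^2.
1 → brown
3 → orange
Multiplier 10^2 → red.
±10% tolerance → silver.

brown, orange, red, silver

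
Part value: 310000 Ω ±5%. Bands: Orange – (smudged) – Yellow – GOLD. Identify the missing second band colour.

brown

310000 Ω = 31 × 10^4.
The second band gives digit 1 of the significand, and 1 is brown.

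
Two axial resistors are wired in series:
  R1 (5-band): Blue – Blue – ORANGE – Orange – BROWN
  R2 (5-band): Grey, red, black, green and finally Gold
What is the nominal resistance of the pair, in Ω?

82663000 Ω

R1: blue, blue, orange → 663; orange ×10^3 → 663000 Ω.
R2: grey, red, black → 820; green ×10^5 → 82000000 Ω.
Series: 663000 + 82000000 = 82663000 Ω.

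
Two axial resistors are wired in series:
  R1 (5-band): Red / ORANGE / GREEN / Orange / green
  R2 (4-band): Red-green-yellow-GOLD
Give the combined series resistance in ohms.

485000 Ω

R1: red, orange, green → 235; orange ×10^3 → 235000 Ω.
R2: red, green → 25; yellow ×10^4 → 250000 Ω.
Series: 235000 + 250000 = 485000 Ω.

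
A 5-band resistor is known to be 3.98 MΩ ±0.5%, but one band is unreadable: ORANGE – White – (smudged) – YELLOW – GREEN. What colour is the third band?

grey

3980000 Ω = 398 × 10^4.
The third band gives digit 8 of the significand, and 8 is grey.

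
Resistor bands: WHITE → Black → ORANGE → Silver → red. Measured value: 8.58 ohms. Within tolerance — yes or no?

White → 9 (first significant figure)
Black → 0 (second significant figure)
Orange → 3 (third significant figure)
Silver → ×0.01 multiplier
Red → ±2% tolerance
903 × 0.01 = 9.03 Ω
Allowed range: 8.8494 Ω to 9.2106 Ω.
8.58 ohms lies outside that range.

no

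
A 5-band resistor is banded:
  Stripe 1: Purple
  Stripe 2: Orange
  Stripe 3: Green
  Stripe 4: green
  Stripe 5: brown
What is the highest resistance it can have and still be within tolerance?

Violet → 7 (first significant figure)
Orange → 3 (second significant figure)
Green → 5 (third significant figure)
Green → ×10^5 multiplier
Brown → ±1% tolerance
735 × 100000 = 73500000 Ω
Highest = 73500000 × (1 + 1/100) = 74235000 Ω.

74235000 Ω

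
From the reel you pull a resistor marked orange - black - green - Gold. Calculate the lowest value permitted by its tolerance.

2850000 Ω

Orange → 3 (first significant figure)
Black → 0 (second significant figure)
Green → ×10^5 multiplier
Gold → ±5% tolerance
30 × 100000 = 3000000 Ω
Lowest = 3000000 × (1 − 5/100) = 2850000 Ω.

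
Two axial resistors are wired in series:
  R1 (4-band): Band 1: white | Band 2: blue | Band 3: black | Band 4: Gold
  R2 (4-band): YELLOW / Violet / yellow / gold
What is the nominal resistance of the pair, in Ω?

R1: white, blue → 96; black ×1 → 96 Ω.
R2: yellow, violet → 47; yellow ×10^4 → 470000 Ω.
Series: 96 + 470000 = 470096 Ω.

470096 Ω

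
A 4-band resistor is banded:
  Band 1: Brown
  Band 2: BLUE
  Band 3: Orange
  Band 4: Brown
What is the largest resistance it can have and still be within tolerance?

16160 Ω

Brown → 1 (first significant figure)
Blue → 6 (second significant figure)
Orange → ×10^3 multiplier
Brown → ±1% tolerance
16 × 1000 = 16000 Ω
Largest = 16000 × (1 + 1/100) = 16160 Ω.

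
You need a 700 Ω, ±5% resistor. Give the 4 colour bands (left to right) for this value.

700 Ω = 70 × 10^1.
7 → violet
0 → black
Multiplier 10^1 → brown.
±5% tolerance → gold.

violet, black, brown, gold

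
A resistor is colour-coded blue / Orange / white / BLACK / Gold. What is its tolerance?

The last band, gold, is the tolerance band.
Gold corresponds to ±5%.

±5%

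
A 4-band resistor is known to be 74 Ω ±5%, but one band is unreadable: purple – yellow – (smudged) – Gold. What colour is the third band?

74 Ω = 74 × 10^0.
The third band is the multiplier, 10^0, which is black.

black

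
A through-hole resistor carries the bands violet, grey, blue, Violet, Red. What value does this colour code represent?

Violet → 7 (first significant figure)
Grey → 8 (second significant figure)
Blue → 6 (third significant figure)
Violet → ×10^7 multiplier
786 × 10000000 = 7860000000 Ω

7860000000 Ω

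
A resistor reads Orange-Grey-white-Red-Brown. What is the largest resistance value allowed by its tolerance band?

Orange → 3 (first significant figure)
Grey → 8 (second significant figure)
White → 9 (third significant figure)
Red → ×10^2 multiplier
Brown → ±1% tolerance
389 × 100 = 38900 Ω
Largest = 38900 × (1 + 1/100) = 39289 Ω.

39289 Ω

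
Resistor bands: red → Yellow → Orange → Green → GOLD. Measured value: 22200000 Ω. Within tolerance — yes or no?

Red → 2 (first significant figure)
Yellow → 4 (second significant figure)
Orange → 3 (third significant figure)
Green → ×10^5 multiplier
Gold → ±5% tolerance
243 × 100000 = 24300000 Ω
Allowed range: 23085000 Ω to 25515000 Ω.
22200000 Ω lies outside that range.

no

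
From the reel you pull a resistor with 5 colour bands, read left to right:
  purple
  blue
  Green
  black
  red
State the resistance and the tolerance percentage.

765 Ω ±2%

Violet → 7 (first significant figure)
Blue → 6 (second significant figure)
Green → 5 (third significant figure)
Black → ×1 multiplier
Red → ±2% tolerance
765 × 1 = 765 Ω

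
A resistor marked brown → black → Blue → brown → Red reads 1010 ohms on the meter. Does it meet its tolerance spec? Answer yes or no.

no

Brown → 1 (first significant figure)
Black → 0 (second significant figure)
Blue → 6 (third significant figure)
Brown → ×10 multiplier
Red → ±2% tolerance
106 × 10 = 1060 Ω
Allowed range: 1038.8 Ω to 1081.2 Ω.
1010 ohms lies outside that range.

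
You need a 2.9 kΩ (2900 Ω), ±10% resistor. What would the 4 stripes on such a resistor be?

red, white, red, silver

2900 Ω = 29 × 10^2.
2 → red
9 → white
Multiplier 10^2 → red.
±10% tolerance → silver.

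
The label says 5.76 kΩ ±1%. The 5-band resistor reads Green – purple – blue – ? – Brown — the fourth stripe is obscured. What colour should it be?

5760 Ω = 576 × 10^1.
The fourth band is the multiplier, 10^1, which is brown.

brown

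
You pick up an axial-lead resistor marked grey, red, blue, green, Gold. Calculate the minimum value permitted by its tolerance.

Grey → 8 (first significant figure)
Red → 2 (second significant figure)
Blue → 6 (third significant figure)
Green → ×10^5 multiplier
Gold → ±5% tolerance
826 × 100000 = 82600000 Ω
Minimum = 82600000 × (1 − 5/100) = 78470000 Ω.

78470000 Ω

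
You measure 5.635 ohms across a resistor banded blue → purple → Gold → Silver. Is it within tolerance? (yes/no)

Blue → 6 (first significant figure)
Violet → 7 (second significant figure)
Gold → ×0.1 multiplier
Silver → ±10% tolerance
67 × 0.1 = 6.7 Ω
Allowed range: 6.03 Ω to 7.37 Ω.
5.635 ohms lies outside that range.

no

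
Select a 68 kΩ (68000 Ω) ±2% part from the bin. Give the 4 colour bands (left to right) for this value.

68000 Ω = 68 × 10^3.
6 → blue
8 → grey
Multiplier 10^3 → orange.
±2% tolerance → red.

blue, grey, orange, red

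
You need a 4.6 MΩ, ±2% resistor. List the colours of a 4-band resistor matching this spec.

4600000 Ω = 46 × 10^5.
4 → yellow
6 → blue
Multiplier 10^5 → green.
±2% tolerance → red.

yellow, blue, green, red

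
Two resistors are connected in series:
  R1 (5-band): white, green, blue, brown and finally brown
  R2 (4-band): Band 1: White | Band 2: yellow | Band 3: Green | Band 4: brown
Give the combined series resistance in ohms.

R1: white, green, blue → 956; brown ×10 → 9560 Ω.
R2: white, yellow → 94; green ×10^5 → 9400000 Ω.
Series: 9560 + 9400000 = 9409560 Ω.

9409560 Ω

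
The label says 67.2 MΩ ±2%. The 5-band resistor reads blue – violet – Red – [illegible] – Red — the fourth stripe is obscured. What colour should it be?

67200000 Ω = 672 × 10^5.
The fourth band is the multiplier, 10^5, which is green.

green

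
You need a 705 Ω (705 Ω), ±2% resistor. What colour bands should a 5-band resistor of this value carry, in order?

705 Ω = 705 × 10^0.
7 → violet
0 → black
5 → green
Multiplier 10^0 → black.
±2% tolerance → red.

violet, black, green, black, red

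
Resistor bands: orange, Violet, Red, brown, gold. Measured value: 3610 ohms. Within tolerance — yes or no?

Orange → 3 (first significant figure)
Violet → 7 (second significant figure)
Red → 2 (third significant figure)
Brown → ×10 multiplier
Gold → ±5% tolerance
372 × 10 = 3720 Ω
Allowed range: 3534 Ω to 3906 Ω.
3610 ohms lies inside that range.

yes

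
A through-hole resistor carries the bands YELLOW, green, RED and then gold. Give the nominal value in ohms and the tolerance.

Yellow → 4 (first significant figure)
Green → 5 (second significant figure)
Red → ×10^2 multiplier
Gold → ±5% tolerance
45 × 100 = 4500 Ω

4500 Ω ±5%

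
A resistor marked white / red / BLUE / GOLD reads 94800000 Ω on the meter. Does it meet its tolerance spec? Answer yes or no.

yes

White → 9 (first significant figure)
Red → 2 (second significant figure)
Blue → ×10^6 multiplier
Gold → ±5% tolerance
92 × 1000000 = 92000000 Ω
Allowed range: 87400000 Ω to 96600000 Ω.
94800000 Ω lies inside that range.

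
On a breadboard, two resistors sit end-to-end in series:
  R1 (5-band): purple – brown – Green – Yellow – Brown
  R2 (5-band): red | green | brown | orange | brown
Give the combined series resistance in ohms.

R1: violet, brown, green → 715; yellow ×10^4 → 7150000 Ω.
R2: red, green, brown → 251; orange ×10^3 → 251000 Ω.
Series: 7150000 + 251000 = 7401000 Ω.

7401000 Ω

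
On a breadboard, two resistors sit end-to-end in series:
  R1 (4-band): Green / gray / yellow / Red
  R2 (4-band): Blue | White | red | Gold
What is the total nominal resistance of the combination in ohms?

586900 Ω

R1: green, grey → 58; yellow ×10^4 → 580000 Ω.
R2: blue, white → 69; red ×10^2 → 6900 Ω.
Series: 580000 + 6900 = 586900 Ω.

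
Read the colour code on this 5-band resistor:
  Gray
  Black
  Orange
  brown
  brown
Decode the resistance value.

8030 Ω

Grey → 8 (first significant figure)
Black → 0 (second significant figure)
Orange → 3 (third significant figure)
Brown → ×10 multiplier
803 × 10 = 8030 Ω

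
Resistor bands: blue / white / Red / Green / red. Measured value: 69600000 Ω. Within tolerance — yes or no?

yes

Blue → 6 (first significant figure)
White → 9 (second significant figure)
Red → 2 (third significant figure)
Green → ×10^5 multiplier
Red → ±2% tolerance
692 × 100000 = 69200000 Ω
Allowed range: 67816000 Ω to 70584000 Ω.
69600000 Ω lies inside that range.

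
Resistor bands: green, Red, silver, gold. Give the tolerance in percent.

±5%

The last band, gold, is the tolerance band.
Gold corresponds to ±5%.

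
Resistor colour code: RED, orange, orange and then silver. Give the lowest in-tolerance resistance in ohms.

Red → 2 (first significant figure)
Orange → 3 (second significant figure)
Orange → ×10^3 multiplier
Silver → ±10% tolerance
23 × 1000 = 23000 Ω
Lowest = 23000 × (1 − 10/100) = 20700 Ω.

20700 Ω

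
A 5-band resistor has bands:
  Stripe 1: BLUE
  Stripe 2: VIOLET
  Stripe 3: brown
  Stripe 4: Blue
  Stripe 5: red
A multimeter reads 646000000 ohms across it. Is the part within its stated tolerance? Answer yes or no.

no

Blue → 6 (first significant figure)
Violet → 7 (second significant figure)
Brown → 1 (third significant figure)
Blue → ×10^6 multiplier
Red → ±2% tolerance
671 × 1000000 = 671000000 Ω
Allowed range: 657580000 Ω to 684420000 Ω.
646000000 ohms lies outside that range.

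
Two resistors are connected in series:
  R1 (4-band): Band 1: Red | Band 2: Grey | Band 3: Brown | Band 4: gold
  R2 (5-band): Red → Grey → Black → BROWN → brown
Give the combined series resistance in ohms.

3080 Ω

R1: red, grey → 28; brown ×10 → 280 Ω.
R2: red, grey, black → 280; brown ×10 → 2800 Ω.
Series: 280 + 2800 = 3080 Ω.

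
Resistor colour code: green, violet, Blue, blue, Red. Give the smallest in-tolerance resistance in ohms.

Green → 5 (first significant figure)
Violet → 7 (second significant figure)
Blue → 6 (third significant figure)
Blue → ×10^6 multiplier
Red → ±2% tolerance
576 × 1000000 = 576000000 Ω
Smallest = 576000000 × (1 − 2/100) = 564480000 Ω.

564480000 Ω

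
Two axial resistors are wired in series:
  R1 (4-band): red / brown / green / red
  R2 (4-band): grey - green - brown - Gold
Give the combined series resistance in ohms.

R1: red, brown → 21; green ×10^5 → 2100000 Ω.
R2: grey, green → 85; brown ×10 → 850 Ω.
Series: 2100000 + 850 = 2100850 Ω.

2100850 Ω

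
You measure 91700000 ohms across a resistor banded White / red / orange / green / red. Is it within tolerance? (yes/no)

White → 9 (first significant figure)
Red → 2 (second significant figure)
Orange → 3 (third significant figure)
Green → ×10^5 multiplier
Red → ±2% tolerance
923 × 100000 = 92300000 Ω
Allowed range: 90454000 Ω to 94146000 Ω.
91700000 ohms lies inside that range.

yes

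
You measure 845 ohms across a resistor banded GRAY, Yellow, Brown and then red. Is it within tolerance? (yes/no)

yes

Grey → 8 (first significant figure)
Yellow → 4 (second significant figure)
Brown → ×10 multiplier
Red → ±2% tolerance
84 × 10 = 840 Ω
Allowed range: 823.2 Ω to 856.8 Ω.
845 ohms lies inside that range.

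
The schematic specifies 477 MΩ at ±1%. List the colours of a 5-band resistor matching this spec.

477000000 Ω = 477 × 10^6.
4 → yellow
7 → violet
7 → violet
Multiplier 10^6 → blue.
±1% tolerance → brown.

yellow, violet, violet, blue, brown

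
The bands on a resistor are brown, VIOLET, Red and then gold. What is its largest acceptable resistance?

Brown → 1 (first significant figure)
Violet → 7 (second significant figure)
Red → ×10^2 multiplier
Gold → ±5% tolerance
17 × 100 = 1700 Ω
Largest = 1700 × (1 + 5/100) = 1785 Ω.

1785 Ω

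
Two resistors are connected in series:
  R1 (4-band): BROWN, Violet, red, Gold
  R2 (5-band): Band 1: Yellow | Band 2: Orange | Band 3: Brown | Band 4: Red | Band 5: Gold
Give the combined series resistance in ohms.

R1: brown, violet → 17; red ×10^2 → 1700 Ω.
R2: yellow, orange, brown → 431; red ×10^2 → 43100 Ω.
Series: 1700 + 43100 = 44800 Ω.

44800 Ω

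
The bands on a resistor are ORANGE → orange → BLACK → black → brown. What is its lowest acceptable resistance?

326.7 Ω

Orange → 3 (first significant figure)
Orange → 3 (second significant figure)
Black → 0 (third significant figure)
Black → ×1 multiplier
Brown → ±1% tolerance
330 × 1 = 330 Ω
Lowest = 330 × (1 − 1/100) = 326.7 Ω.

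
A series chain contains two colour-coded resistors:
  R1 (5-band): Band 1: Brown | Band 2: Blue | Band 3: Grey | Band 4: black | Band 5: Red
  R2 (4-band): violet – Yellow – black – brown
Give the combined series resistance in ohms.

242 Ω

R1: brown, blue, grey → 168; black ×1 → 168 Ω.
R2: violet, yellow → 74; black ×1 → 74 Ω.
Series: 168 + 74 = 242 Ω.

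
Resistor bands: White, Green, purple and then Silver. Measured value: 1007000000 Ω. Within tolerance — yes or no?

White → 9 (first significant figure)
Green → 5 (second significant figure)
Violet → ×10^7 multiplier
Silver → ±10% tolerance
95 × 10000000 = 950000000 Ω
Allowed range: 855000000 Ω to 1045000000 Ω.
1007000000 Ω lies inside that range.

yes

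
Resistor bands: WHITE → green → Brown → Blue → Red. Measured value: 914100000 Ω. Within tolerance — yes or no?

White → 9 (first significant figure)
Green → 5 (second significant figure)
Brown → 1 (third significant figure)
Blue → ×10^6 multiplier
Red → ±2% tolerance
951 × 1000000 = 951000000 Ω
Allowed range: 931980000 Ω to 970020000 Ω.
914100000 Ω lies outside that range.

no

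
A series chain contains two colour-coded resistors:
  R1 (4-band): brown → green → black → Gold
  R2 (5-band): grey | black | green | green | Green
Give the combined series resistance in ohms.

80500015 Ω

R1: brown, green → 15; black ×1 → 15 Ω.
R2: grey, black, green → 805; green ×10^5 → 80500000 Ω.
Series: 15 + 80500000 = 80500015 Ω.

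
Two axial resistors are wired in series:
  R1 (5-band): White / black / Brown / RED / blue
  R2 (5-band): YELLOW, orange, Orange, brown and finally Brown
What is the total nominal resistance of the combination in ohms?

94430 Ω

R1: white, black, brown → 901; red ×10^2 → 90100 Ω.
R2: yellow, orange, orange → 433; brown ×10 → 4330 Ω.
Series: 90100 + 4330 = 94430 Ω.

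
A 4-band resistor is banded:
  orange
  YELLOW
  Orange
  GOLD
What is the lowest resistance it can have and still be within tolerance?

32300 Ω

Orange → 3 (first significant figure)
Yellow → 4 (second significant figure)
Orange → ×10^3 multiplier
Gold → ±5% tolerance
34 × 1000 = 34000 Ω
Lowest = 34000 × (1 − 5/100) = 32300 Ω.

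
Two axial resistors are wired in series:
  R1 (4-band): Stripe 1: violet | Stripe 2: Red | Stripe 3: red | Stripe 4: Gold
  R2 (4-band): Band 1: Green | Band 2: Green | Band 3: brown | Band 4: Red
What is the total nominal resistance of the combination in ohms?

R1: violet, red → 72; red ×10^2 → 7200 Ω.
R2: green, green → 55; brown ×10 → 550 Ω.
Series: 7200 + 550 = 7750 Ω.

7750 Ω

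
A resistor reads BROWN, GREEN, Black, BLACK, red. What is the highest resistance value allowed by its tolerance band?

Brown → 1 (first significant figure)
Green → 5 (second significant figure)
Black → 0 (third significant figure)
Black → ×1 multiplier
Red → ±2% tolerance
150 × 1 = 150 Ω
Highest = 150 × (1 + 2/100) = 153 Ω.

153 Ω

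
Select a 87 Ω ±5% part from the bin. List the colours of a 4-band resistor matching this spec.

87 Ω = 87 × 10^0.
8 → grey
7 → violet
Multiplier 10^0 → black.
±5% tolerance → gold.

grey, violet, black, gold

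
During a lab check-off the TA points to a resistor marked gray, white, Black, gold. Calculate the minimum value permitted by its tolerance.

Grey → 8 (first significant figure)
White → 9 (second significant figure)
Black → ×1 multiplier
Gold → ±5% tolerance
89 × 1 = 89 Ω
Minimum = 89 × (1 − 5/100) = 84.55 Ω.

84.55 Ω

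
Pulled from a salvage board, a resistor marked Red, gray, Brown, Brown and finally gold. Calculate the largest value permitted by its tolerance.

2950.5 Ω

Red → 2 (first significant figure)
Grey → 8 (second significant figure)
Brown → 1 (third significant figure)
Brown → ×10 multiplier
Gold → ±5% tolerance
281 × 10 = 2810 Ω
Largest = 2810 × (1 + 5/100) = 2950.5 Ω.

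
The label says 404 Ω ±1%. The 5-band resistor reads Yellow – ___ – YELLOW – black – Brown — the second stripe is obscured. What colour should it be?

404 Ω = 404 × 10^0.
The second band gives digit 0 of the significand, and 0 is black.

black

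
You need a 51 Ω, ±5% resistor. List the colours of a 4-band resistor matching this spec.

51 Ω = 51 × 10^0.
5 → green
1 → brown
Multiplier 10^0 → black.
±5% tolerance → gold.

green, brown, black, gold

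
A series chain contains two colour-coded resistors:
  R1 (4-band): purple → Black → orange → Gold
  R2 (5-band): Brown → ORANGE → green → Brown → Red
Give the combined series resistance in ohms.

R1: violet, black → 70; orange ×10^3 → 70000 Ω.
R2: brown, orange, green → 135; brown ×10 → 1350 Ω.
Series: 70000 + 1350 = 71350 Ω.

71350 Ω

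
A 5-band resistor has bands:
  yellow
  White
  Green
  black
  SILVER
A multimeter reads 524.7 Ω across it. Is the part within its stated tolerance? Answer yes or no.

yes

Yellow → 4 (first significant figure)
White → 9 (second significant figure)
Green → 5 (third significant figure)
Black → ×1 multiplier
Silver → ±10% tolerance
495 × 1 = 495 Ω
Allowed range: 445.5 Ω to 544.5 Ω.
524.7 Ω lies inside that range.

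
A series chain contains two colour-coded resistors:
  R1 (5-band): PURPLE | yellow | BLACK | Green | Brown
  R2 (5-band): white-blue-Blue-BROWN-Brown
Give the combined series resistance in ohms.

R1: violet, yellow, black → 740; green ×10^5 → 74000000 Ω.
R2: white, blue, blue → 966; brown ×10 → 9660 Ω.
Series: 74000000 + 9660 = 74009660 Ω.

74009660 Ω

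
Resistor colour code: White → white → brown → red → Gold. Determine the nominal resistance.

White → 9 (first significant figure)
White → 9 (second significant figure)
Brown → 1 (third significant figure)
Red → ×10^2 multiplier
991 × 100 = 99100 Ω

99100 Ω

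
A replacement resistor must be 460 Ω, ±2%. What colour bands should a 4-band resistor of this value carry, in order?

460 Ω = 46 × 10^1.
4 → yellow
6 → blue
Multiplier 10^1 → brown.
±2% tolerance → red.

yellow, blue, brown, red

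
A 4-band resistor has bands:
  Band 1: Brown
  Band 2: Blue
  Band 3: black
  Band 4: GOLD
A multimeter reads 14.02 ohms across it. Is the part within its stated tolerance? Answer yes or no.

Brown → 1 (first significant figure)
Blue → 6 (second significant figure)
Black → ×1 multiplier
Gold → ±5% tolerance
16 × 1 = 16 Ω
Allowed range: 15.2 Ω to 16.8 Ω.
14.02 ohms lies outside that range.

no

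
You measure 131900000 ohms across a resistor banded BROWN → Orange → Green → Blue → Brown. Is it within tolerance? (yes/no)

Brown → 1 (first significant figure)
Orange → 3 (second significant figure)
Green → 5 (third significant figure)
Blue → ×10^6 multiplier
Brown → ±1% tolerance
135 × 1000000 = 135000000 Ω
Allowed range: 133650000 Ω to 136350000 Ω.
131900000 ohms lies outside that range.

no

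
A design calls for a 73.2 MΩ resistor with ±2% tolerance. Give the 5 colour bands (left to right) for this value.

73200000 Ω = 732 × 10^5.
7 → violet
3 → orange
2 → red
Multiplier 10^5 → green.
±2% tolerance → red.

violet, orange, red, green, red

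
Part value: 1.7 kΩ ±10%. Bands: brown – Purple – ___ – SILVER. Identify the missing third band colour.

1700 Ω = 17 × 10^2.
The third band is the multiplier, 10^2, which is red.

red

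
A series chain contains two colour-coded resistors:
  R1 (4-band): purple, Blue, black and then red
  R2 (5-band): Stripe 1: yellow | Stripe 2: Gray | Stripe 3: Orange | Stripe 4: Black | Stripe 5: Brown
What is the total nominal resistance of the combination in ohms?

R1: violet, blue → 76; black ×1 → 76 Ω.
R2: yellow, grey, orange → 483; black ×1 → 483 Ω.
Series: 76 + 483 = 559 Ω.

559 Ω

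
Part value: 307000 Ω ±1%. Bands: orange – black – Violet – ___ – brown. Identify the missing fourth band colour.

307000 Ω = 307 × 10^3.
The fourth band is the multiplier, 10^3, which is orange.

orange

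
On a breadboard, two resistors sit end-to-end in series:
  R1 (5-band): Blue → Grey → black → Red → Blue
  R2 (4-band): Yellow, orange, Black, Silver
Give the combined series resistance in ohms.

68043 Ω

R1: blue, grey, black → 680; red ×10^2 → 68000 Ω.
R2: yellow, orange → 43; black ×1 → 43 Ω.
Series: 68000 + 43 = 68043 Ω.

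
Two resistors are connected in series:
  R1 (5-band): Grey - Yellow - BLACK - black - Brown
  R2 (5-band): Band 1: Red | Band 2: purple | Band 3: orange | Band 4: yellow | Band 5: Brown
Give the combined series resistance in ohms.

R1: grey, yellow, black → 840; black ×1 → 840 Ω.
R2: red, violet, orange → 273; yellow ×10^4 → 2730000 Ω.
Series: 840 + 2730000 = 2730840 Ω.

2730840 Ω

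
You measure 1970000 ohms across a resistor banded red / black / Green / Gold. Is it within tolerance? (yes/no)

yes

Red → 2 (first significant figure)
Black → 0 (second significant figure)
Green → ×10^5 multiplier
Gold → ±5% tolerance
20 × 100000 = 2000000 Ω
Allowed range: 1900000 Ω to 2100000 Ω.
1970000 ohms lies inside that range.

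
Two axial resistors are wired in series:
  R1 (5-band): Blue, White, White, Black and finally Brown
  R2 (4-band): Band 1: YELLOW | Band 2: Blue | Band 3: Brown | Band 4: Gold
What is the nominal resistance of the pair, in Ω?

R1: blue, white, white → 699; black ×1 → 699 Ω.
R2: yellow, blue → 46; brown ×10 → 460 Ω.
Series: 699 + 460 = 1159 Ω.

1159 Ω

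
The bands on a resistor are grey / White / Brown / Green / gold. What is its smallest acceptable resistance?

Grey → 8 (first significant figure)
White → 9 (second significant figure)
Brown → 1 (third significant figure)
Green → ×10^5 multiplier
Gold → ±5% tolerance
891 × 100000 = 89100000 Ω
Smallest = 89100000 × (1 − 5/100) = 84645000 Ω.

84645000 Ω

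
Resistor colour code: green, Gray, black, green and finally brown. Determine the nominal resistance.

Green → 5 (first significant figure)
Grey → 8 (second significant figure)
Black → 0 (third significant figure)
Green → ×10^5 multiplier
580 × 100000 = 58000000 Ω

58000000 Ω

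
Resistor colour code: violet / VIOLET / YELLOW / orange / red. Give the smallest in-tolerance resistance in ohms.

Violet → 7 (first significant figure)
Violet → 7 (second significant figure)
Yellow → 4 (third significant figure)
Orange → ×10^3 multiplier
Red → ±2% tolerance
774 × 1000 = 774000 Ω
Smallest = 774000 × (1 − 2/100) = 758520 Ω.

758520 Ω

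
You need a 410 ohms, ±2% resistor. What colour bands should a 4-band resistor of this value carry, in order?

410 Ω = 41 × 10^1.
4 → yellow
1 → brown
Multiplier 10^1 → brown.
±2% tolerance → red.

yellow, brown, brown, red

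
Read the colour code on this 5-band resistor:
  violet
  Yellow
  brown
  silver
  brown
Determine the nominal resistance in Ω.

Violet → 7 (first significant figure)
Yellow → 4 (second significant figure)
Brown → 1 (third significant figure)
Silver → ×0.01 multiplier
741 × 0.01 = 7.41 Ω

7.41 Ω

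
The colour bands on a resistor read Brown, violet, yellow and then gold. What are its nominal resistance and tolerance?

Brown → 1 (first significant figure)
Violet → 7 (second significant figure)
Yellow → ×10^4 multiplier
Gold → ±5% tolerance
17 × 10000 = 170000 Ω

170000 Ω ±5%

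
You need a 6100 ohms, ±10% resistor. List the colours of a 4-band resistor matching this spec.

blue, brown, red, silver

6100 Ω = 61 × 10^2.
6 → blue
1 → brown
Multiplier 10^2 → red.
±10% tolerance → silver.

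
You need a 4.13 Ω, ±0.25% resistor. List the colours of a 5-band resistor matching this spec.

yellow, brown, orange, silver, blue

4.13 Ω = 413 × 10^-2.
4 → yellow
1 → brown
3 → orange
Multiplier 10^-2 → silver.
±0.25% tolerance → blue.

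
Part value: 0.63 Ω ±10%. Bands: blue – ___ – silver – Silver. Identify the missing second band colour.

orange

0.63 Ω = 63 × 10^-2.
The second band gives digit 3 of the significand, and 3 is orange.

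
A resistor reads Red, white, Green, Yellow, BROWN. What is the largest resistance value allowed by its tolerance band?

2979500 Ω

Red → 2 (first significant figure)
White → 9 (second significant figure)
Green → 5 (third significant figure)
Yellow → ×10^4 multiplier
Brown → ±1% tolerance
295 × 10000 = 2950000 Ω
Largest = 2950000 × (1 + 1/100) = 2979500 Ω.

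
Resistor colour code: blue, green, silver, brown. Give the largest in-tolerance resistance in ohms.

Blue → 6 (first significant figure)
Green → 5 (second significant figure)
Silver → ×0.01 multiplier
Brown → ±1% tolerance
65 × 0.01 = 0.65 Ω
Largest = 0.65 × (1 + 1/100) = 0.6565 Ω.

0.6565 Ω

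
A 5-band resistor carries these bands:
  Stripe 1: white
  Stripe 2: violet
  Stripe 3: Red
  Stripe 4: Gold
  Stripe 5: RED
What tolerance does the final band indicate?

The last band, red, is the tolerance band.
Red corresponds to ±2%.

±2%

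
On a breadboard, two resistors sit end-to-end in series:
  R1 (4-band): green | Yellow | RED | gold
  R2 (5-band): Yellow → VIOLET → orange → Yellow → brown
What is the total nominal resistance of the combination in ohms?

R1: green, yellow → 54; red ×10^2 → 5400 Ω.
R2: yellow, violet, orange → 473; yellow ×10^4 → 4730000 Ω.
Series: 5400 + 4730000 = 4735400 Ω.

4735400 Ω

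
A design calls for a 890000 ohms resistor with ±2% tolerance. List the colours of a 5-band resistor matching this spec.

grey, white, black, orange, red

890000 Ω = 890 × 10^3.
8 → grey
9 → white
0 → black
Multiplier 10^3 → orange.
±2% tolerance → red.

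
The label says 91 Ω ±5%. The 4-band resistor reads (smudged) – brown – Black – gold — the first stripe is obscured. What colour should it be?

91 Ω = 91 × 10^0.
The first band gives digit 9 of the significand, and 9 is white.

white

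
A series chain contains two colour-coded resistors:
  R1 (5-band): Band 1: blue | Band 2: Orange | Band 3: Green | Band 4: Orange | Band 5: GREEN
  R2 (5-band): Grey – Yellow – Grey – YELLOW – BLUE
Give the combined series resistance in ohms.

9115000 Ω

R1: blue, orange, green → 635; orange ×10^3 → 635000 Ω.
R2: grey, yellow, grey → 848; yellow ×10^4 → 8480000 Ω.
Series: 635000 + 8480000 = 9115000 Ω.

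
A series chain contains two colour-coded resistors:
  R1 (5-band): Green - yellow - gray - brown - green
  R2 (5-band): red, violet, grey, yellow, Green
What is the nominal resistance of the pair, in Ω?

2785480 Ω

R1: green, yellow, grey → 548; brown ×10 → 5480 Ω.
R2: red, violet, grey → 278; yellow ×10^4 → 2780000 Ω.
Series: 5480 + 2780000 = 2785480 Ω.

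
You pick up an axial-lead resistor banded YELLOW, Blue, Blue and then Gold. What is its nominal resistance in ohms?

46000000 Ω

Yellow → 4 (first significant figure)
Blue → 6 (second significant figure)
Blue → ×10^6 multiplier
46 × 1000000 = 46000000 Ω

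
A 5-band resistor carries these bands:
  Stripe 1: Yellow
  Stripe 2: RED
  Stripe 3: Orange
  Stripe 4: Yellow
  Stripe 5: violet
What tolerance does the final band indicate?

±0.1%

The last band, violet, is the tolerance band.
Violet corresponds to ±0.1%.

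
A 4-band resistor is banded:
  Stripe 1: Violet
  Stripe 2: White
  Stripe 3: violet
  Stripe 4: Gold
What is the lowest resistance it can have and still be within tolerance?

750500000 Ω

Violet → 7 (first significant figure)
White → 9 (second significant figure)
Violet → ×10^7 multiplier
Gold → ±5% tolerance
79 × 10000000 = 790000000 Ω
Lowest = 790000000 × (1 − 5/100) = 750500000 Ω.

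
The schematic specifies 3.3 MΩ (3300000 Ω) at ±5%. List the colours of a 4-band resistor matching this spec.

3300000 Ω = 33 × 10^5.
3 → orange
3 → orange
Multiplier 10^5 → green.
±5% tolerance → gold.

orange, orange, green, gold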